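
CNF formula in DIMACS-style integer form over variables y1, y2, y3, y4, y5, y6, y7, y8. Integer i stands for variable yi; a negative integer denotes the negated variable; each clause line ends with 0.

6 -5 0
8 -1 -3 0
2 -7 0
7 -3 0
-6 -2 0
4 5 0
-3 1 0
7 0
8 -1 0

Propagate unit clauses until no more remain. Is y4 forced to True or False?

True

(y7) is a unit clause: y7 = True.
In (y2 ∨ ¬y7), ¬y7 is now false; y2 must hold, so y2 = True.
From (¬y6 ∨ ¬y2) and y2 = True: y6 = False.
(y6 ∨ ¬y5): since y6 = False, the clause reduces to (¬y5). y5 = False.
(y5 ∨ y4) with y5 = False leaves only y4, so y4 = True.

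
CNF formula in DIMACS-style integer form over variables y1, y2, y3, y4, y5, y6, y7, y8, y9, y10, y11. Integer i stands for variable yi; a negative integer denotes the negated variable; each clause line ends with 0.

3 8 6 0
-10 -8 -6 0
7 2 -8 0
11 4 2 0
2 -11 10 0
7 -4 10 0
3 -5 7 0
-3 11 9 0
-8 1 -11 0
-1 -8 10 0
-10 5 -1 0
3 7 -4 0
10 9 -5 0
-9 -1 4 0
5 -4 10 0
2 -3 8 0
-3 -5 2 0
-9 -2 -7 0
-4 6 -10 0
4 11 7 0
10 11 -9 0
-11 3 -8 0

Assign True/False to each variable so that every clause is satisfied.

y1=T, y2=T, y3=F, y4=T, y5=T, y6=T, y7=T, y8=F, y9=F, y10=T, y11=F

Try y1 = True.
The remaining clauses are satisfied by y2 = True, y3 = False, y4 = True, y5 = True, y6 = True, y7 = True, y8 = False, y9 = False, y10 = True, y11 = False.
Every clause has at least one true literal under this assignment.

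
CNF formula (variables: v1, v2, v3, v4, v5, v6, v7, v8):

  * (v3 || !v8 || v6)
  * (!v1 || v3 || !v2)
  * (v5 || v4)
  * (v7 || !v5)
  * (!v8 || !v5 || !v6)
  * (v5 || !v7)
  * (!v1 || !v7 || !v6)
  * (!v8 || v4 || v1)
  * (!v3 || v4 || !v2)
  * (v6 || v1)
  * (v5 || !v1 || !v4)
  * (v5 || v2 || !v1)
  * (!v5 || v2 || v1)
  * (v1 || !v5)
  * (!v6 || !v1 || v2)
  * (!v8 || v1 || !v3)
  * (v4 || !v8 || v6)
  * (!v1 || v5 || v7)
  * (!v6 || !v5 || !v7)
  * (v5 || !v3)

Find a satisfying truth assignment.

v1 = True  v2 = True  v3 = True  v4 = True  v5 = True  v6 = False  v7 = True  v8 = True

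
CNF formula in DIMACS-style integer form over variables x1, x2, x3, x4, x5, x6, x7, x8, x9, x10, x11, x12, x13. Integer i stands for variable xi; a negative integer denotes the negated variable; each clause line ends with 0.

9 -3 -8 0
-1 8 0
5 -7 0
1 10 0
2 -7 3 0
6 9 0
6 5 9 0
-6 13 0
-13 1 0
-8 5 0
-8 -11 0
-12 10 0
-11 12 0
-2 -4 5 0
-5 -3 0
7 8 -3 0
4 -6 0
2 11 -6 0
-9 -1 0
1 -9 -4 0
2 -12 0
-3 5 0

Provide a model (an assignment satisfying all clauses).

x1=True, x2=True, x3=False, x4=True, x5=True, x6=True, x7=False, x8=True, x9=False, x10=False, x11=False, x12=False, x13=True

Set x1 = True and propagate.
  then x8 is forced to True.
  then x5 is forced to True.
  then x11 is forced to False.
  then x3 is forced to False.
  then x9 is forced to False.
  then x6 is forced to True.
  then x13 is forced to True.
  then x4 is forced to True.
  then x2 is forced to True.
The remaining clauses are satisfied by x7 = False, x10 = False, x12 = False.
Every clause has at least one true literal under this assignment.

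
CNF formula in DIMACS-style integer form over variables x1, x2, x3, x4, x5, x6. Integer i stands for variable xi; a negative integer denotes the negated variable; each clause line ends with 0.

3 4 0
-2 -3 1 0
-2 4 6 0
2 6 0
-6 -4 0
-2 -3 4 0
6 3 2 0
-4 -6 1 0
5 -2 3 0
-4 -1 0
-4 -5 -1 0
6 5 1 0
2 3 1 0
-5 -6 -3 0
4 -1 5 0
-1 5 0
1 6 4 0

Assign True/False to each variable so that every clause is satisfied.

x1=False  x2=False  x3=True  x4=False  x5=False  x6=True

Branch on x1: take x1 = False.
Set x2 = False and propagate.
  then x6 is forced to True.
  then x4 is forced to False.
  then x3 is forced to True.
  then x5 is forced to False.
Every clause has at least one true literal under this assignment.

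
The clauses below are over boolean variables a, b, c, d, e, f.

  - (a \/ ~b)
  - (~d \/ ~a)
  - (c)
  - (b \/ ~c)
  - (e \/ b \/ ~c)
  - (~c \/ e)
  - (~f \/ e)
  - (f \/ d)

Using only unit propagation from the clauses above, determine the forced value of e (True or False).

(c) stands alone — c = True.
From (b \/ ~c) and c = True: b = True.
(~b \/ a) with b = True leaves only a, so a = True.
From (~d \/ ~a) and a = True: d = False.
In (~c \/ e), ~c is now false; e must hold, so e = True.

True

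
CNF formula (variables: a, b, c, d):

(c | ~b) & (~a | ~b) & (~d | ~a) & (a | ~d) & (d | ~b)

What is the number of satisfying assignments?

4

The models are:
  a=F b=F c=F d=F
  a=F b=F c=T d=F
  a=T b=F c=F d=F
  a=T b=F c=T d=F
Count: 4.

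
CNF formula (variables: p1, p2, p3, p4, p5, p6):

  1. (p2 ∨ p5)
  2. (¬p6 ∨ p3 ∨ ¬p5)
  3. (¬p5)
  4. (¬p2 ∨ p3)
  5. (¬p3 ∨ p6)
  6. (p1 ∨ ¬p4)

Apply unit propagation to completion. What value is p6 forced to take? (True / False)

True

Unit clause (¬p5) sets p5 = False.
(p5 ∨ p2): since p5 = False, the clause reduces to (p2). p2 = True.
(p3 ∨ ¬p2): since p2 = True, the clause reduces to (p3). p3 = True.
(¬p3 ∨ p6) with p3 = True leaves only p6, so p6 = True.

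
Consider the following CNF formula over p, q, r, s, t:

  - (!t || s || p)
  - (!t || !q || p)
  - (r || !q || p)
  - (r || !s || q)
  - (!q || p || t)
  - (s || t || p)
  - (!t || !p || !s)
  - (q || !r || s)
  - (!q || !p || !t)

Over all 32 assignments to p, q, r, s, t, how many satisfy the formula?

Case analysis on p and q:
  p=T, q=T: remaining (r,s,t) ∈ {(F,F,F); (F,T,F); (T,F,F); (T,T,F)} — 4.
  p=T, q=F: remaining (r,s,t) ∈ {(F,F,F); (F,F,T); (T,T,F)} — 3.
  p=F, q=T: a clause becomes empty — 0.
  p=F, q=F: remaining (r,s,t) ∈ {(T,T,F); (T,T,T)} — 2.
Total: 4 + 3 + 0 + 2 = 9.

9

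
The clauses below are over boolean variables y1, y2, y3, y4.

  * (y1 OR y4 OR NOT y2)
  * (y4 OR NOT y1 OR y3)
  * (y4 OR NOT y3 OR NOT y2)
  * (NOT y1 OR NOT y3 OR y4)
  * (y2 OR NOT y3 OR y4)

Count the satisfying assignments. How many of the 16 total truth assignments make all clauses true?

Case analysis on y4 and y3:
  y4=T, y3=T: remaining (y1,y2) ∈ {(F,F); (F,T); (T,F); (T,T)} — 4.
  y4=T, y3=F: remaining (y1,y2) ∈ {(F,F); (F,T); (T,F); (T,T)} — 4.
  y4=F, y3=T: a clause becomes empty — 0.
  y4=F, y3=F: remaining (y1,y2) ∈ {(F,F)} — 1.
Total: 4 + 4 + 0 + 1 = 9.

9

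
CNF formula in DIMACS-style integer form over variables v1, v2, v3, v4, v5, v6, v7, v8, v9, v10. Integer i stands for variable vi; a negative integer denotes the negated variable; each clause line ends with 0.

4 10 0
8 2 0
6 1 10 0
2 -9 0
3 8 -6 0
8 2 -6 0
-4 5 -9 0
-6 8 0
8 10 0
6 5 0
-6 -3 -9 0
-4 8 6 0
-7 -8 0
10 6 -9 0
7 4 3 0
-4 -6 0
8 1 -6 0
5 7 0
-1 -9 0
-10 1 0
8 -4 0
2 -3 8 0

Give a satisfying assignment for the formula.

v1 = True  v2 = False  v3 = True  v4 = True  v5 = True  v6 = False  v7 = False  v8 = True  v9 = False  v10 = True

Check each clause:
  1. {v4, v10} — v10 is true.
  2. {v2, v8} — v8 is true.
  3. {v1, v6, v10} — v1 is true.
  4. {v2, ¬v9} — ¬v9 is true.
  5. {v3, v8, ¬v6} — v8 is true.
  6. {v2, ¬v6, v8} — v8 is true.
  7. {¬v4, ¬v9, v5} — v5 is true.
  8. {¬v6, v8} — v8 is true.
  9. {v10, v8} — v8 is true.
  10. {v6, v5} — v5 is true.
  11. {¬v3, ¬v9, ¬v6} — ¬v6 is true.
  12. {v8, v6, ¬v4} — v8 is true.
  13. {¬v7, ¬v8} — ¬v7 is true.
  14. {v10, ¬v9, v6} — v10 is true.
  15. {v4, v3, v7} — v3 is true.
  16. {¬v6, ¬v4} — ¬v6 is true.
  17. {¬v6, v8, v1} — v8 is true.
  18. {v5, v7} — v5 is true.
  19. {¬v9, ¬v1} — ¬v9 is true.
  20. {v1, ¬v10} — v1 is true.
  21. {v8, ¬v4} — v8 is true.
  22. {v8, v2, ¬v3} — v8 is true.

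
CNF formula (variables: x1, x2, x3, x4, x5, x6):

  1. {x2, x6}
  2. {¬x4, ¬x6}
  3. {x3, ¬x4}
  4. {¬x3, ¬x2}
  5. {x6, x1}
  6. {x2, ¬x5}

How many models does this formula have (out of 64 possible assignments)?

10

Split on x2, then x6.
  x2=T, x6=T: remaining (x1,x3,x4,x5) ∈ {(F,F,F,F); (F,F,F,T); (T,F,F,F); (T,F,F,T)} — 4.
  x2=T, x6=F: remaining (x1,x3,x4,x5) ∈ {(T,F,F,F); (T,F,F,T)} — 2.
  x2=F, x6=T: remaining (x1,x3,x4,x5) ∈ {(F,F,F,F); (F,T,F,F); (T,F,F,F); (T,T,F,F)} — 4.
  x2=F, x6=F: a clause becomes empty — 0.
Total: 4 + 2 + 4 + 0 = 10.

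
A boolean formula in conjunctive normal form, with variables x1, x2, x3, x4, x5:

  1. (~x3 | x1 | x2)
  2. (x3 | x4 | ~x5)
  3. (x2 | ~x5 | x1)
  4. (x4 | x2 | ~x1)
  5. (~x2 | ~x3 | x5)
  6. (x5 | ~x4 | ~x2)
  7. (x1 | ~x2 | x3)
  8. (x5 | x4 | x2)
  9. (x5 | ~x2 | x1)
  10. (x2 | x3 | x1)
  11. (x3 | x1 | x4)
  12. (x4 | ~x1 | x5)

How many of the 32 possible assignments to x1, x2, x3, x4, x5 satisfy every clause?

9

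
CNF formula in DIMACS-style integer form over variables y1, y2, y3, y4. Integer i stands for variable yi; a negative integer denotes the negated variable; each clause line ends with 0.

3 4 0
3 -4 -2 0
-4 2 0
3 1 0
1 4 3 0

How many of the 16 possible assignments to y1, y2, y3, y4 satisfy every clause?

The models are:
  y1=F y2=F y3=T y4=F
  y1=F y2=T y3=T y4=F
  y1=F y2=T y3=T y4=T
  y1=T y2=F y3=T y4=F
  y1=T y2=T y3=T y4=F
  y1=T y2=T y3=T y4=T
Count: 6.

6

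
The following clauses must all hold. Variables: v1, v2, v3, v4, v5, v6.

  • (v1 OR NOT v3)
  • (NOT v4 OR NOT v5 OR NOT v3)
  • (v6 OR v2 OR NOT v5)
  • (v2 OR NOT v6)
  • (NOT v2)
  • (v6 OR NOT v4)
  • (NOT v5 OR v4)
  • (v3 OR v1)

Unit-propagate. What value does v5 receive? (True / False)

(NOT v2) is a unit clause: v2 = False.
From (v2 OR NOT v6) and v2 = False: v6 = False.
(NOT v5 OR v2 OR v6): since v2 = False, v6 = False, the clause reduces to (NOT v5). v5 = False.

False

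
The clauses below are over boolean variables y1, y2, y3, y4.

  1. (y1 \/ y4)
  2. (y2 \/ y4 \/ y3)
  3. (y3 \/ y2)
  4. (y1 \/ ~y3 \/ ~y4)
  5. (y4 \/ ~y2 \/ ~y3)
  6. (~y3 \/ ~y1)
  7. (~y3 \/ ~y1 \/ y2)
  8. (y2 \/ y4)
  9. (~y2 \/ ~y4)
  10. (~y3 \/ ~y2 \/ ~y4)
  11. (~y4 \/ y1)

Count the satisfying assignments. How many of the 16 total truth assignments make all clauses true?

1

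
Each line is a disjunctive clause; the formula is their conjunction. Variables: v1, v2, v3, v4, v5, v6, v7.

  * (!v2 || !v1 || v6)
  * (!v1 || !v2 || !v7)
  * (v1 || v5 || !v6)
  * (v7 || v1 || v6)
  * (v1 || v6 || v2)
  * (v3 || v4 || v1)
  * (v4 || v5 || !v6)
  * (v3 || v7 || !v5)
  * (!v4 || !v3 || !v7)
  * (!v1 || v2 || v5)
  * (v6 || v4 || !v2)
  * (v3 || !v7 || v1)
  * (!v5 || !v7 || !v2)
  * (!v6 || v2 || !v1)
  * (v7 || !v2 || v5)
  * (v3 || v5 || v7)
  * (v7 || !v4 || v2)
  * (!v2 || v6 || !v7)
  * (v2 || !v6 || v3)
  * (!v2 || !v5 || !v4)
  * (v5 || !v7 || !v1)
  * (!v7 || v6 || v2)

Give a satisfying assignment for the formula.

v1=False, v2=False, v3=True, v4=False, v5=True, v6=True, v7=False

Check each clause:
  1. (v6 || !v1 || !v2) — !v1 is true.
  2. (!v2 || !v1 || !v7) — !v7 is true.
  3. (v5 || v1 || !v6) — v5 is true.
  4. (v1 || v7 || v6) — v6 is true.
  5. (v2 || v6 || v1) — v6 is true.
  6. (v3 || v1 || v4) — v3 is true.
  7. (v4 || !v6 || v5) — v5 is true.
  8. (v3 || v7 || !v5) — v3 is true.
  9. (!v3 || !v7 || !v4) — !v7 is true.
  10. (!v1 || v5 || v2) — v5 is true.
  11. (v6 || !v2 || v4) — !v2 is true.
  12. (v1 || !v7 || v3) — !v7 is true.
  13. (!v7 || !v5 || !v2) — !v7 is true.
  14. (v2 || !v1 || !v6) — !v1 is true.
  15. (v7 || !v2 || v5) — v5 is true.
  16. (v5 || v3 || v7) — v3 is true.
  17. (v7 || v2 || !v4) — !v4 is true.
  18. (!v2 || v6 || !v7) — !v7 is true.
  19. (!v6 || v3 || v2) — v3 is true.
  20. (!v2 || !v5 || !v4) — !v4 is true.
  21. (!v7 || v5 || !v1) — !v7 is true.
  22. (v6 || v2 || !v7) — !v7 is true.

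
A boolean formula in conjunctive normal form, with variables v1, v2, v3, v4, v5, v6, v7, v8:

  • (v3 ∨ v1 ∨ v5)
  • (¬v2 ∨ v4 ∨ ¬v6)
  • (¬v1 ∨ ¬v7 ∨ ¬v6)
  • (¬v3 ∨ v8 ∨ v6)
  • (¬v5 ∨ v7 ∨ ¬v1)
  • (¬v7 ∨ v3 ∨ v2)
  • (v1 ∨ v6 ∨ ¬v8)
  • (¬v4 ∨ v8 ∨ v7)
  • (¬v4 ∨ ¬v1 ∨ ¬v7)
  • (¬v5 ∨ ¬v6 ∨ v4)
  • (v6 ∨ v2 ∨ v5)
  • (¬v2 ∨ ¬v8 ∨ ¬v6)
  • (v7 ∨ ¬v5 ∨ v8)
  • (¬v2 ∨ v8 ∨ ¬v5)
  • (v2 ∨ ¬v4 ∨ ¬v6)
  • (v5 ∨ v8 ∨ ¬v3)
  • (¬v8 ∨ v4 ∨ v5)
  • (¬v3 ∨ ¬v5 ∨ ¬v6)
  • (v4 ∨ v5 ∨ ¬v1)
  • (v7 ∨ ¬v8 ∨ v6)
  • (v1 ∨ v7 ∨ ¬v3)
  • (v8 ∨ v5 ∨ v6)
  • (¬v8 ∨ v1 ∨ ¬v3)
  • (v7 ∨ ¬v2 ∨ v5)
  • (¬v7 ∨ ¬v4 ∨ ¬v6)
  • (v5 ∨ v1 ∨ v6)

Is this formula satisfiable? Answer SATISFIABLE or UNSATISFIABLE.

SATISFIABLE

Try v1 = True.
Try v2 = True.
Set v3 = True and propagate.
For the remaining variables, v4 = False, v5 = True, v6 = False, v7 = True, v8 = True works.
Every clause has at least one true literal under this assignment.
So v1=T  v2=T  v3=T  v4=F  v5=T  v6=F  v7=T  v8=T is a satisfying assignment.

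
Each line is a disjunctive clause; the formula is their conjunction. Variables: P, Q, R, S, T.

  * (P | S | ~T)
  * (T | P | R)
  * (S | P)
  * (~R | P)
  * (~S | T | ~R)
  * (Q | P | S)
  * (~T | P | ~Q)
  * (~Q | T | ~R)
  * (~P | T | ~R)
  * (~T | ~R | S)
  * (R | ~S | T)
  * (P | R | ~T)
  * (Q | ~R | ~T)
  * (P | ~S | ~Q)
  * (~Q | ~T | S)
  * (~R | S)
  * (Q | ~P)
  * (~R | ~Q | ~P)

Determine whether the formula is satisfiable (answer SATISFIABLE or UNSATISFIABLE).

Try P = True.
  then Q is forced to True.
  then R is forced to False.
Branch on S: take S = True.
  then T is forced to True.
So P = True, Q = True, R = False, S = True, T = True is a satisfying assignment.

SATISFIABLE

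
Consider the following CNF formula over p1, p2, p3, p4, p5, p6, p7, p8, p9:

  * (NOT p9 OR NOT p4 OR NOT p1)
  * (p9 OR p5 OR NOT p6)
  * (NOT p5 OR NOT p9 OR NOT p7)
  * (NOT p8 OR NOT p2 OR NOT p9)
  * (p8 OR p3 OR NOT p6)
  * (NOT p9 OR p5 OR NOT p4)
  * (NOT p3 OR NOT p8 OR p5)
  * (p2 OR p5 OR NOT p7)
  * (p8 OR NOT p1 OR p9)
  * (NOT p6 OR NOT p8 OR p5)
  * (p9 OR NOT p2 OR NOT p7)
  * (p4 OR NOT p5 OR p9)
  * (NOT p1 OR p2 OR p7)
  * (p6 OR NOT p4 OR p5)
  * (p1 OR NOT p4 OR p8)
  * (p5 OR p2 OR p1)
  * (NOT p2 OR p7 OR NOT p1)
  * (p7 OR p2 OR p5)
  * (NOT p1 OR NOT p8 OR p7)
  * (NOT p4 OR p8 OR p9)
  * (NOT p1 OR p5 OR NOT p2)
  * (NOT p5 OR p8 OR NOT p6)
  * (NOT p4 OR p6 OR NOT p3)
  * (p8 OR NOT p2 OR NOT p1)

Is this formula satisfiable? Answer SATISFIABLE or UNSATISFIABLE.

Branch on p1: take p1 = False.
Try p2 = False.
  then p5 is forced to True.
The remaining clauses are satisfied by p3 = False, p4 = True, p6 = False, p7 = True, p8 = True, p9 = False.
Every clause has at least one true literal under this assignment.
So p1=F  p2=F  p3=F  p4=T  p5=T  p6=F  p7=T  p8=T  p9=F is a satisfying assignment.

SATISFIABLE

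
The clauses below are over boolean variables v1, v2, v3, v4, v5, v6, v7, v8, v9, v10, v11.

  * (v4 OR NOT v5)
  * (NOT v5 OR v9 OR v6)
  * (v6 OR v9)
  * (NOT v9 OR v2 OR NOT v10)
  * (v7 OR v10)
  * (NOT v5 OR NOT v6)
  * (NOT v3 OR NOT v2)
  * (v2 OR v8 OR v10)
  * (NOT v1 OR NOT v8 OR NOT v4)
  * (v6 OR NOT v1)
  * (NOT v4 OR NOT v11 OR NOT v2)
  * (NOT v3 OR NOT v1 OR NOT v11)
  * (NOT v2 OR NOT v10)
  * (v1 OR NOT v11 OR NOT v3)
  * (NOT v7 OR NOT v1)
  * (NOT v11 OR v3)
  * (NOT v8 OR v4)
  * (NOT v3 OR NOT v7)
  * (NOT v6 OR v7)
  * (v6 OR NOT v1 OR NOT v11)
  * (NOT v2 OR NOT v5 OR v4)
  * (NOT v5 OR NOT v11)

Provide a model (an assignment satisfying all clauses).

v1 = False, v2 = False, v3 = False, v4 = True, v5 = False, v6 = True, v7 = True, v8 = False, v9 = False, v10 = True, v11 = False

Check each clause:
  1. (v4 OR NOT v5) — NOT v5 is true.
  2. (v9 OR v6 OR NOT v5) — NOT v5 is true.
  3. (v6 OR v9) — v6 is true.
  4. (NOT v9 OR v2 OR NOT v10) — NOT v9 is true.
  5. (v10 OR v7) — v10 is true.
  6. (NOT v6 OR NOT v5) — NOT v5 is true.
  7. (NOT v3 OR NOT v2) — NOT v3 is true.
  8. (v10 OR v2 OR v8) — v10 is true.
  9. (NOT v4 OR NOT v8 OR NOT v1) — NOT v8 is true.
  10. (NOT v1 OR v6) — v6 is true.
  11. (NOT v11 OR NOT v4 OR NOT v2) — NOT v11 is true.
  12. (NOT v11 OR NOT v3 OR NOT v1) — NOT v11 is true.
  13. (NOT v10 OR NOT v2) — NOT v2 is true.
  14. (NOT v3 OR NOT v11 OR v1) — NOT v3 is true.
  15. (NOT v1 OR NOT v7) — NOT v1 is true.
  16. (NOT v11 OR v3) — NOT v11 is true.
  17. (NOT v8 OR v4) — NOT v8 is true.
  18. (NOT v3 OR NOT v7) — NOT v3 is true.
  19. (NOT v6 OR v7) — v7 is true.
  20. (NOT v1 OR NOT v11 OR v6) — NOT v11 is true.
  21. (NOT v2 OR v4 OR NOT v5) — NOT v5 is true.
  22. (NOT v5 OR NOT v11) — NOT v5 is true.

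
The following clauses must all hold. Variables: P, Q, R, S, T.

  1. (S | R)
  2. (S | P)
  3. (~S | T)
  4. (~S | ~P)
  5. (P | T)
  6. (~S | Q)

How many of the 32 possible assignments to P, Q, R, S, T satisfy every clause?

6

Satisfying assignments:
  P=0 Q=1 R=0 S=1 T=1
  P=0 Q=1 R=1 S=1 T=1
  P=1 Q=0 R=1 S=0 T=0
  P=1 Q=0 R=1 S=0 T=1
  P=1 Q=1 R=1 S=0 T=0
  P=1 Q=1 R=1 S=0 T=1
Count: 6.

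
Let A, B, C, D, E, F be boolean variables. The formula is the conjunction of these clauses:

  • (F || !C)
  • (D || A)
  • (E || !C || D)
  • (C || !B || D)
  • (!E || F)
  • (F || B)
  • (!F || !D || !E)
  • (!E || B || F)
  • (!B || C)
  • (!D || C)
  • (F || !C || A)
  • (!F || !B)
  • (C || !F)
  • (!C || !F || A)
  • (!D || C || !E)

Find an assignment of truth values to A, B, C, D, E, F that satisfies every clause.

A=True  B=False  C=True  D=True  E=False  F=True

Check each clause:
  1. (!C || F) — F is true.
  2. (D || A) — A is true.
  3. (E || D || !C) — D is true.
  4. (D || !B || C) — C is true.
  5. (F || !E) — !E is true.
  6. (F || B) — F is true.
  7. (!E || !D || !F) — !E is true.
  8. (F || !E || B) — !E is true.
  9. (!B || C) — C is true.
  10. (C || !D) — C is true.
  11. (!C || F || A) — A is true.
  12. (!F || !B) — !B is true.
  13. (!F || C) — C is true.
  14. (!C || A || !F) — A is true.
  15. (!E || C || !D) — C is true.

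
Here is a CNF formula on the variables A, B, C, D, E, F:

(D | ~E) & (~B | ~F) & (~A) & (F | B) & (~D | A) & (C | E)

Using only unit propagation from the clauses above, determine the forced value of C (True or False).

(~A) is a unit clause: A = False.
In (~D | A), A is now false; ~D must hold, so D = False.
In (D | ~E), D is now false; ~E must hold, so E = False.
(E | C): since E = False, the clause reduces to (C). C = True.

True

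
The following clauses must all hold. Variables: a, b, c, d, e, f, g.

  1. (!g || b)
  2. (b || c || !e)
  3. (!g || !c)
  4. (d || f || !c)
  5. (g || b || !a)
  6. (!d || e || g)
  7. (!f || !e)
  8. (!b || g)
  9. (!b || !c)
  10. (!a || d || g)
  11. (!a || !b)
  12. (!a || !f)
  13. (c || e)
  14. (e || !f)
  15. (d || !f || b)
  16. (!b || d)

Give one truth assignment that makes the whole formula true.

a=False  b=False  c=True  d=True  e=True  f=False  g=False

Pure literal: a appears only negated; assign a = False.
Branch on b: take b = False.
  then g is forced to False.
Branch on c: take c = True.
The remaining clauses are satisfied by d = True, e = True, f = False.
Every clause has at least one true literal under this assignment.
Check each clause:
  1. (b || !g) — !g is true.
  2. (b || c || !e) — c is true.
  3. (!c || !g) — !g is true.
  4. (f || !c || d) — d is true.
  5. (!a || b || g) — !a is true.
  6. (g || !d || e) — e is true.
  7. (!f || !e) — !f is true.
  8. (g || !b) — !b is true.
  9. (!b || !c) — !b is true.
  10. (d || !a || g) — d is true.
  11. (!b || !a) — !a is true.
  12. (!f || !a) — !f is true.
  13. (c || e) — c is true.
  14. (e || !f) — !f is true.
  15. (d || b || !f) — !f is true.
  16. (d || !b) — d is true.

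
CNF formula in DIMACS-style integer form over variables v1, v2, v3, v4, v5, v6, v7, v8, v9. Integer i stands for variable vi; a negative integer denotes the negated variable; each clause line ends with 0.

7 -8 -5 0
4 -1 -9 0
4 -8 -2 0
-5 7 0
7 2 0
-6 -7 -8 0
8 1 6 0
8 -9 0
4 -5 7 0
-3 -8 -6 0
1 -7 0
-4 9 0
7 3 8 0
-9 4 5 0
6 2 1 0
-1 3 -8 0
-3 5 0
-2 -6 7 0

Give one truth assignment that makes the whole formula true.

v1=True, v2=False, v3=True, v4=False, v5=True, v6=False, v7=True, v8=True, v9=False

Try v1 = True.
For the remaining variables, v2 = False, v3 = True, v4 = False, v5 = True, v6 = False, v7 = True, v8 = True, v9 = False works.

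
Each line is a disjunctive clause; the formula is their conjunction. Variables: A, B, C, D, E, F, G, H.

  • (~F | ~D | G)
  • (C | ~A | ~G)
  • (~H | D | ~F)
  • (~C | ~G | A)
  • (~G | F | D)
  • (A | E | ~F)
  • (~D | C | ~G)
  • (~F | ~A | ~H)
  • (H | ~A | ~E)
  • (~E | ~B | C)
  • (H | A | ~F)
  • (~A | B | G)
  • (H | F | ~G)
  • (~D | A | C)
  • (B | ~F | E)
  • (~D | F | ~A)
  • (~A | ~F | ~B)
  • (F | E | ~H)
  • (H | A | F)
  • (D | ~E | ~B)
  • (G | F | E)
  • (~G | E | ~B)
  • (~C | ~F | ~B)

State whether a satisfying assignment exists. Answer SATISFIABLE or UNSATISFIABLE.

SATISFIABLE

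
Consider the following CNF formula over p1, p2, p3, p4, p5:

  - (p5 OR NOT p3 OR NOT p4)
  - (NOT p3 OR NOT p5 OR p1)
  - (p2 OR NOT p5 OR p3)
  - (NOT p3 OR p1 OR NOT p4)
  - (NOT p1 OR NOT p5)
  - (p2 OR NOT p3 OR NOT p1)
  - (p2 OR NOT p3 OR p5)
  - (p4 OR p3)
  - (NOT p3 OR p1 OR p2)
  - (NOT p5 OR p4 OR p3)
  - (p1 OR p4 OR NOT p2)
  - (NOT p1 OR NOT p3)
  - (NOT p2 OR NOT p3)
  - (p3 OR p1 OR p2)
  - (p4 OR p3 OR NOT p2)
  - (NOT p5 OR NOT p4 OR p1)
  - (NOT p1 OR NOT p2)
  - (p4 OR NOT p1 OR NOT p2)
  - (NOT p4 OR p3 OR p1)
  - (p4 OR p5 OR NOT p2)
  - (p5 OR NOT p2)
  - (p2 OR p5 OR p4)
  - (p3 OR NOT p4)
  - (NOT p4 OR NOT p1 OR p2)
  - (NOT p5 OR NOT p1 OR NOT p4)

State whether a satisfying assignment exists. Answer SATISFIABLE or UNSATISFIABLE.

p3 = True:
  propagation gives p1=False, p5=False, p4=False, p2=True; an empty clause results — contradiction.
p3 = False:
  propagation gives p4=True; an empty clause results — contradiction.
Every branch closes, so no satisfying assignment exists.

UNSATISFIABLE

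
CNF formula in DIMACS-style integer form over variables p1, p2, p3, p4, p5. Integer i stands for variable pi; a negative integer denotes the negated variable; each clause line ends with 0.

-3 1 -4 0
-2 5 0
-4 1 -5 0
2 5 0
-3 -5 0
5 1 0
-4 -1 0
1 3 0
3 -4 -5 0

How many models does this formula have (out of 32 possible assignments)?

2

The models are:
  p1=T p2=F p3=F p4=F p5=T
  p1=T p2=T p3=F p4=F p5=T
Count: 2.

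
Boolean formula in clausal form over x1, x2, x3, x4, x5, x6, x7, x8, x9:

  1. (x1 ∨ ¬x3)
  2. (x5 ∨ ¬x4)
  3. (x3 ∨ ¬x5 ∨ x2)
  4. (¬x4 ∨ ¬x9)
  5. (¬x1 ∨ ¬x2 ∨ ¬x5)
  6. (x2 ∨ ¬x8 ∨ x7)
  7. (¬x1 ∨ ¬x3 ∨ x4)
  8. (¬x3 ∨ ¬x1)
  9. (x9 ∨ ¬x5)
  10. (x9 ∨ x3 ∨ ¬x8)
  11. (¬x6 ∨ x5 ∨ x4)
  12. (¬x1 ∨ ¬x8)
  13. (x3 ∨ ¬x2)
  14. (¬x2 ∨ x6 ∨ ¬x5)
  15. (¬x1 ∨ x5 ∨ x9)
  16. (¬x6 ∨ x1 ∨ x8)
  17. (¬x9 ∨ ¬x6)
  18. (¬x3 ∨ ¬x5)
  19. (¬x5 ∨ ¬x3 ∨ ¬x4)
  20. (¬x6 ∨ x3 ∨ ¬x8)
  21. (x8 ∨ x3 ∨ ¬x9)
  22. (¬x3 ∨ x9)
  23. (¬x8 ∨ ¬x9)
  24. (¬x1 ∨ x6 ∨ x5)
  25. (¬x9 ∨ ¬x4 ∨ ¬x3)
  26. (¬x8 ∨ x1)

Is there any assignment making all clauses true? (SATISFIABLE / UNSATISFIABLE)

SATISFIABLE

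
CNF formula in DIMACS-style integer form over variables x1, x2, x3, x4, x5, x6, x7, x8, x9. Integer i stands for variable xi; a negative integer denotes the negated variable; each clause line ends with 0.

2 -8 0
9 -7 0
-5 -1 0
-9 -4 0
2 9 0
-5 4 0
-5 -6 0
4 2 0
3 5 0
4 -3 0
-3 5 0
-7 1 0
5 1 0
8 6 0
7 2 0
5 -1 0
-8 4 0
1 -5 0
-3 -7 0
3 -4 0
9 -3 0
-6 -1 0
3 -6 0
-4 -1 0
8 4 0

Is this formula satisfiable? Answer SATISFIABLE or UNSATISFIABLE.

x4 = True:
  propagation gives x9=False, x7=False, x2=True, x3=True; an empty clause results — contradiction.
x4 = False:
  propagation gives x5=False, x2=True, x3=True; an empty clause results — contradiction.
Every branch closes, so no satisfying assignment exists.

UNSATISFIABLE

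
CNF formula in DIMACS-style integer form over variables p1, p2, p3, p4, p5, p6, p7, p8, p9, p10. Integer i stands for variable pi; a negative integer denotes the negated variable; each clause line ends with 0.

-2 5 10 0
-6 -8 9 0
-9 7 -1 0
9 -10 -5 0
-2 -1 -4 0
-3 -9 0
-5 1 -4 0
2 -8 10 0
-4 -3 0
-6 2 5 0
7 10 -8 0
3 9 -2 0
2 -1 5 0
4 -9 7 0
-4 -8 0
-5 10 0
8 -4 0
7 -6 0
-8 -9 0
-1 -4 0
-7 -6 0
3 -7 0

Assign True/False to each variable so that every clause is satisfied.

p6 occurs only negated in the remaining clauses — set p6 = False.
Try p1 = False.
For the remaining variables, p2 = False, p3 = True, p4 = False, p5 = False, p7 = True, p8 = False, p9 = False, p10 = False works.

p1=0, p2=0, p3=1, p4=0, p5=0, p6=0, p7=1, p8=0, p9=0, p10=0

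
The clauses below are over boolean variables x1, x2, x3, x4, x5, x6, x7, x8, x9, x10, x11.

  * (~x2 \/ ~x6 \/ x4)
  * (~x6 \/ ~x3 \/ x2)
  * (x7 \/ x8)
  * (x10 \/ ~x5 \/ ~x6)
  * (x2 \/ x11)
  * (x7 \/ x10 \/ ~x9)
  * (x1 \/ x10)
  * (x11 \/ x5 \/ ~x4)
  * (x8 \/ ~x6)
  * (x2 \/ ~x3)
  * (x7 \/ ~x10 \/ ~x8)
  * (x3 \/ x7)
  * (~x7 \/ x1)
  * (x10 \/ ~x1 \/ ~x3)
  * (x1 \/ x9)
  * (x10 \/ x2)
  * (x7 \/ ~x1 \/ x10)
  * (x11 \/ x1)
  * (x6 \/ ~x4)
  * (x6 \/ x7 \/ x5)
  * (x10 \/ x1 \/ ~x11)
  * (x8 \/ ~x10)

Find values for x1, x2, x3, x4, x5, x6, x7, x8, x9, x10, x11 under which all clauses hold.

x1=T, x2=F, x3=F, x4=T, x5=F, x6=T, x7=T, x8=T, x9=T, x10=T, x11=T

Check each clause:
  1. (~x6 \/ x4 \/ ~x2) — x4 is true.
  2. (~x6 \/ x2 \/ ~x3) — ~x3 is true.
  3. (x8 \/ x7) — x8 is true.
  4. (~x5 \/ x10 \/ ~x6) — x10 is true.
  5. (x2 \/ x11) — x11 is true.
  6. (x10 \/ ~x9 \/ x7) — x10 is true.
  7. (x10 \/ x1) — x1 is true.
  8. (~x4 \/ x11 \/ x5) — x11 is true.
  9. (~x6 \/ x8) — x8 is true.
  10. (x2 \/ ~x3) — ~x3 is true.
  11. (~x10 \/ x7 \/ ~x8) — x7 is true.
  12. (x3 \/ x7) — x7 is true.
  13. (x1 \/ ~x7) — x1 is true.
  14. (~x3 \/ ~x1 \/ x10) — x10 is true.
  15. (x9 \/ x1) — x9 is true.
  16. (x2 \/ x10) — x10 is true.
  17. (x7 \/ x10 \/ ~x1) — x10 is true.
  18. (x1 \/ x11) — x1 is true.
  19. (x6 \/ ~x4) — x6 is true.
  20. (x6 \/ x5 \/ x7) — x6 is true.
  21. (x10 \/ ~x11 \/ x1) — x1 is true.
  22. (~x10 \/ x8) — x8 is true.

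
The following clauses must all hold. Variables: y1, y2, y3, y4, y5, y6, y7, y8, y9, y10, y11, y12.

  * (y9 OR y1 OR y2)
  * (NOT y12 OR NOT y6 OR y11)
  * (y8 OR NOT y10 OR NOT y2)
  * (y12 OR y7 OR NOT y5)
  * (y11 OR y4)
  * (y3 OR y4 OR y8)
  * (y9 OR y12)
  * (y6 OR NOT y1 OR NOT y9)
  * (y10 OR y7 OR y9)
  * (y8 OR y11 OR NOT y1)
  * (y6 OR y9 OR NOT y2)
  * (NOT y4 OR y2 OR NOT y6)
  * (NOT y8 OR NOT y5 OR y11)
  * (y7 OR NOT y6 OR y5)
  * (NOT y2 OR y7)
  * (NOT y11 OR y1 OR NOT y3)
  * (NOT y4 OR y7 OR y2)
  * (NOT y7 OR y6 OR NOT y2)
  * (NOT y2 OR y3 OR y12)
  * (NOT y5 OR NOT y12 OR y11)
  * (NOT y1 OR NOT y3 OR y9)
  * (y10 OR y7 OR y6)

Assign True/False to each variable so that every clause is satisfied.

y1=F, y2=T, y3=F, y4=T, y5=F, y6=T, y7=T, y8=T, y9=T, y10=T, y11=T, y12=T

Check each clause:
  1. (y1 OR y9 OR y2) — y2 is true.
  2. (NOT y6 OR NOT y12 OR y11) — y11 is true.
  3. (NOT y10 OR NOT y2 OR y8) — y8 is true.
  4. (y12 OR NOT y5 OR y7) — NOT y5 is true.
  5. (y11 OR y4) — y11 is true.
  6. (y4 OR y8 OR y3) — y8 is true.
  7. (y12 OR y9) — y9 is true.
  8. (NOT y1 OR y6 OR NOT y9) — y6 is true.
  9. (y7 OR y9 OR y10) — y9 is true.
  10. (y11 OR NOT y1 OR y8) — y8 is true.
  11. (y9 OR y6 OR NOT y2) — y9 is true.
  12. (y2 OR NOT y4 OR NOT y6) — y2 is true.
  13. (NOT y8 OR y11 OR NOT y5) — y11 is true.
  14. (y5 OR NOT y6 OR y7) — y7 is true.
  15. (NOT y2 OR y7) — y7 is true.
  16. (NOT y11 OR NOT y3 OR y1) — NOT y3 is true.
  17. (y7 OR NOT y4 OR y2) — y2 is true.
  18. (y6 OR NOT y2 OR NOT y7) — y6 is true.
  19. (y3 OR y12 OR NOT y2) — y12 is true.
  20. (NOT y5 OR NOT y12 OR y11) — y11 is true.
  21. (NOT y3 OR y9 OR NOT y1) — y9 is true.
  22. (y7 OR y6 OR y10) — y10 is true.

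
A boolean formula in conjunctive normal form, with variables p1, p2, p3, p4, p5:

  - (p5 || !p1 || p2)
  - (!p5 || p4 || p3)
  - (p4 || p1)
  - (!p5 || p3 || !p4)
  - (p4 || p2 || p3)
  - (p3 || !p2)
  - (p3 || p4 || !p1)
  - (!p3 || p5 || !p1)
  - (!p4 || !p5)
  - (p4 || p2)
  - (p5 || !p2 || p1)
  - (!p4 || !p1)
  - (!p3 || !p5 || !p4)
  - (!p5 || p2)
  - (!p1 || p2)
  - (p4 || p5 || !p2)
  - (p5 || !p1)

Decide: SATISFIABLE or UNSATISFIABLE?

SATISFIABLE

Set p1 = False and propagate.
  then p4 is forced to True.
  then p5 is forced to False.
  then p2 is forced to False.
p3 is now unconstrained; take p3 = False.
So p1=0, p2=0, p3=0, p4=1, p5=0 is a satisfying assignment.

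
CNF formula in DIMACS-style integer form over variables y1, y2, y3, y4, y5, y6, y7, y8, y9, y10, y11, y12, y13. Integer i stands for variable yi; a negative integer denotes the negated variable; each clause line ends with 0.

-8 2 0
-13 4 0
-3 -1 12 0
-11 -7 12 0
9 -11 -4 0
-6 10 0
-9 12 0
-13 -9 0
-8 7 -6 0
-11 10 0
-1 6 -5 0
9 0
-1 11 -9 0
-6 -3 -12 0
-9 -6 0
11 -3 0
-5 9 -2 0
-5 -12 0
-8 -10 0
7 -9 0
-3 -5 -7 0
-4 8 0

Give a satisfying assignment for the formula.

y1 = F, y2 = T, y3 = F, y4 = F, y5 = F, y6 = F, y7 = T, y8 = F, y9 = T, y10 = T, y11 = F, y12 = T, y13 = F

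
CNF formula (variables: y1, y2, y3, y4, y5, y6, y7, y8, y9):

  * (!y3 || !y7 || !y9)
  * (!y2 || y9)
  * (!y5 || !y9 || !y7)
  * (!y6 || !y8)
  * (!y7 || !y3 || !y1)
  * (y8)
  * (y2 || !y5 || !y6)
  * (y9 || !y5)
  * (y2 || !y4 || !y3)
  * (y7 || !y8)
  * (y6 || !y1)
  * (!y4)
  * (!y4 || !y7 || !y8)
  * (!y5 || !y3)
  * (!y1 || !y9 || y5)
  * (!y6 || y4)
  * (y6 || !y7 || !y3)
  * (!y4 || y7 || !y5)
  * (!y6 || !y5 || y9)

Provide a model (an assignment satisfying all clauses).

The clause (y8) is unit: y8 must be True.
(!y6) is a unit clause, so y6 = False.
(y7) is a unit clause, so y7 = True.
The clause (!y1) is unit: y1 must be False.
Unit propagation: (!y4) forces y4 = False.
(!y3) is a unit clause, so y3 = False.
y2 occurs only negated in the remaining clauses — set y2 = False.
y5 occurs only negated in the remaining clauses — set y5 = False.
y9 is now unconstrained; take y9 = False.

y1=F, y2=F, y3=F, y4=F, y5=F, y6=F, y7=T, y8=T, y9=F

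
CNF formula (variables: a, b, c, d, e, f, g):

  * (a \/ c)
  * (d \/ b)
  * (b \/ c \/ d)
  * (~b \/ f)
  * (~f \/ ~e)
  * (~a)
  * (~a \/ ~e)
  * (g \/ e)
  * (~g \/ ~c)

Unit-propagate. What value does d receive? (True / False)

(~a) is a unit clause: a = False.
(c \/ a): since a = False, the clause reduces to (c). c = True.
(~c \/ ~g) with c = True leaves only ~g, so g = False.
From (e \/ g) and g = False: e = True.
From (~f \/ ~e) and e = True: f = False.
(~b \/ f) with f = False leaves only ~b, so b = False.
From (d \/ b) and b = False: d = True.

True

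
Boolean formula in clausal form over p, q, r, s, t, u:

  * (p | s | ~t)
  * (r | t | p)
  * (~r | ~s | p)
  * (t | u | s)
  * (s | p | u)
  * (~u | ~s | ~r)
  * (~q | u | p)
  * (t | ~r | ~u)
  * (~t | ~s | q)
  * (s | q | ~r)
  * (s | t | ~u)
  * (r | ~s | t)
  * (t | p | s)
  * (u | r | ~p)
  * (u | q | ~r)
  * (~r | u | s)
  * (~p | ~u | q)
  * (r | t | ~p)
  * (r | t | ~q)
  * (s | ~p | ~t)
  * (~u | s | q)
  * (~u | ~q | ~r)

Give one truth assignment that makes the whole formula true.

p = 1, q = 1, r = 1, s = 1, t = 0, u = 0

Check each clause:
  1. (p | s | ~t) — p is true.
  2. (p | r | t) — p is true.
  3. (~s | p | ~r) — p is true.
  4. (u | t | s) — s is true.
  5. (u | p | s) — p is true.
  6. (~u | ~s | ~r) — ~u is true.
  7. (u | p | ~q) — p is true.
  8. (t | ~u | ~r) — ~u is true.
  9. (~s | q | ~t) — q is true.
  10. (s | q | ~r) — q is true.
  11. (s | t | ~u) — ~u is true.
  12. (t | r | ~s) — r is true.
  13. (t | p | s) — p is true.
  14. (~p | r | u) — r is true.
  15. (u | q | ~r) — q is true.
  16. (~r | s | u) — s is true.
  17. (q | ~p | ~u) — q is true.
  18. (r | ~p | t) — r is true.
  19. (~q | t | r) — r is true.
  20. (~t | ~p | s) — ~t is true.
  21. (q | s | ~u) — ~u is true.
  22. (~q | ~u | ~r) — ~u is true.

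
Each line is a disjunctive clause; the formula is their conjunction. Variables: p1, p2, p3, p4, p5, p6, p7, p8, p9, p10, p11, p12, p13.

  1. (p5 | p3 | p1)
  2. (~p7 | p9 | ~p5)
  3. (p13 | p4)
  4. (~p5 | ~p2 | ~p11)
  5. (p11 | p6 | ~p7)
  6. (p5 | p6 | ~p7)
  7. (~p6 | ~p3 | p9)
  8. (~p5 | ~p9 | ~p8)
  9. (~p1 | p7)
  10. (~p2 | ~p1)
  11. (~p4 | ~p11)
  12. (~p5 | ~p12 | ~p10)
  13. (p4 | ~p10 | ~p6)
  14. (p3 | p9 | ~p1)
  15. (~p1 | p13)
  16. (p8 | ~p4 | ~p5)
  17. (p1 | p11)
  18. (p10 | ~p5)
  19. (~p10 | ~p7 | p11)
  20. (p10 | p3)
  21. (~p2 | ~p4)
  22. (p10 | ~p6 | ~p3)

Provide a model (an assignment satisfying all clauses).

p1=0, p2=1, p3=1, p4=0, p5=0, p6=0, p7=0, p8=0, p9=0, p10=0, p11=1, p12=1, p13=1

Pure literal: p13 appears only positively; assign p13 = True.
Branch on p1: take p1 = False.
  then p11 is forced to True.
  then p4 is forced to False.
For the remaining variables, p2 = True, p3 = True, p5 = False, p6 = False, p7 = False, p8 = False, p9 = False, p10 = False, p12 = True works.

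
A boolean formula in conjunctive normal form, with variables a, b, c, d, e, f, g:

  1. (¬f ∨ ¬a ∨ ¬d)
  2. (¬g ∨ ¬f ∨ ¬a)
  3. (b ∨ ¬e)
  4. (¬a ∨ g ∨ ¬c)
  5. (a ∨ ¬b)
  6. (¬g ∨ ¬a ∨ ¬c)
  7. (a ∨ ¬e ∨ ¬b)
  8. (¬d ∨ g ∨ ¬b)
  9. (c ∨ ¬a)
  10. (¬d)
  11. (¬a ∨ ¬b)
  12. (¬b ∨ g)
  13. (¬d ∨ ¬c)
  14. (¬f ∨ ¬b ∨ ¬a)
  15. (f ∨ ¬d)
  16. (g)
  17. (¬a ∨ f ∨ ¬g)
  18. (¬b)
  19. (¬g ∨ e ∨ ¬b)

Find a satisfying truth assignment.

Unit propagation: (¬d) forces d = False.
The clause (g) is unit: g must be True.
(¬b) is a unit clause, so b = False.
Unit propagation: (¬e) forces e = False.
Pure literal: a appears only negated; assign a = False.
c, f are now unconstrained; take c = False, f = True.

a = False, b = False, c = False, d = False, e = False, f = True, g = True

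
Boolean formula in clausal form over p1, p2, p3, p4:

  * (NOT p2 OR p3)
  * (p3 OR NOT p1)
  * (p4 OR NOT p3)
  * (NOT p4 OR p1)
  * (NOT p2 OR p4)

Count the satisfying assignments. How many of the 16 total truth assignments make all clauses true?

3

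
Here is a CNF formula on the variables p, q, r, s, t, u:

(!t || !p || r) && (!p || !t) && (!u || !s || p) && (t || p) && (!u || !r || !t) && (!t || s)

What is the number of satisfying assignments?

Split on t, then p.
  t=1, p=1: a clause becomes empty — 0.
  t=1, p=0: remaining (q,r,s,u) ∈ {(0,0,1,0); (0,1,1,0); (1,0,1,0); (1,1,1,0)} — 4.
  t=0, p=1: q, r, s, u free → 2^4 = 16.
  t=0, p=0: a clause becomes empty — 0.
Total: 0 + 4 + 16 + 0 = 20.

20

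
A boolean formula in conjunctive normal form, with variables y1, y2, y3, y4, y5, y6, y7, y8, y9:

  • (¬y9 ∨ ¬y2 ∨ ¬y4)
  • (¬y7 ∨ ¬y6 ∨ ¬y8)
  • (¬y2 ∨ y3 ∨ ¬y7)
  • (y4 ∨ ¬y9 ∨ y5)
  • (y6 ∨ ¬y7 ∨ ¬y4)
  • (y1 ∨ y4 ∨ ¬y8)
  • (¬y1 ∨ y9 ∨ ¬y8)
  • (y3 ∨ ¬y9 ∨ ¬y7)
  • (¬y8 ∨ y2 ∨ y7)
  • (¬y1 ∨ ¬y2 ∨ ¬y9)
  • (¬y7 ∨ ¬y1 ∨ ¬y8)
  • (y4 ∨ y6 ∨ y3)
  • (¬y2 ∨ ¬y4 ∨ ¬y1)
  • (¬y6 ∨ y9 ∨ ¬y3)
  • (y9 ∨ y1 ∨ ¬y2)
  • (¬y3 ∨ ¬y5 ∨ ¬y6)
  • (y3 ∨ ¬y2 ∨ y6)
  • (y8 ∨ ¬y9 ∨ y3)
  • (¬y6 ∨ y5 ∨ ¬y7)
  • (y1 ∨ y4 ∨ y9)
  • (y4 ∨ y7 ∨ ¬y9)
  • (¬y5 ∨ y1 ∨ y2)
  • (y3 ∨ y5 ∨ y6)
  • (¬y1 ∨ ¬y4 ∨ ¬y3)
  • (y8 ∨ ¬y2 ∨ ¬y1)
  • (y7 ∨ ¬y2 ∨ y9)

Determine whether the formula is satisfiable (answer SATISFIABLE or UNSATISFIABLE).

Set y1 = False and propagate.
Try y2 = False.
  then y5 is forced to False.
For the remaining variables, y3 = False, y4 = True, y6 = True, y7 = False, y8 = False, y9 = False works.
Every clause has at least one true literal under this assignment.
So y1=F  y2=F  y3=F  y4=T  y5=F  y6=T  y7=F  y8=F  y9=F is a satisfying assignment.

SATISFIABLE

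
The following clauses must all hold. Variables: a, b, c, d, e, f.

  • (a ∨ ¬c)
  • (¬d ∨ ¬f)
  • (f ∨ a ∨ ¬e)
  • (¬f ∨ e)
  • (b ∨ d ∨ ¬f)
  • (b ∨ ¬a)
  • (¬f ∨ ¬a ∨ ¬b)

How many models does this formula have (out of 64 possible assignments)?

13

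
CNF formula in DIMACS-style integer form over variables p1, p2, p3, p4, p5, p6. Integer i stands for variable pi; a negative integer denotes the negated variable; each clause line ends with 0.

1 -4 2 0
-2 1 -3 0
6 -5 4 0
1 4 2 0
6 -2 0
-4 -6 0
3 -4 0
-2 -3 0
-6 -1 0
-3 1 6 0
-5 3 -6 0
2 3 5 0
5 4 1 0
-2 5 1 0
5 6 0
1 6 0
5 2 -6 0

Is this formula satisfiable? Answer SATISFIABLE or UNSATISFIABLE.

Try p1 = True.
  then p6 is forced to False.
  then p2 is forced to False.
  then p5 is forced to True.
  then p4 is forced to True.
  then p3 is forced to True.
Every clause has at least one true literal under this assignment.
So p1 = True, p2 = False, p3 = True, p4 = True, p5 = True, p6 = False is a satisfying assignment.

SATISFIABLE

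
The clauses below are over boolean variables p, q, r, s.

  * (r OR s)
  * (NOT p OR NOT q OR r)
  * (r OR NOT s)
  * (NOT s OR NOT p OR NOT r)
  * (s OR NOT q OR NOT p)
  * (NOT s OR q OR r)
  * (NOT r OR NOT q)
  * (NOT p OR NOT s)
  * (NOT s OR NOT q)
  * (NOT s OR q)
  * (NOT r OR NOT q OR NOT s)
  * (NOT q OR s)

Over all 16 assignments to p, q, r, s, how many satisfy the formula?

2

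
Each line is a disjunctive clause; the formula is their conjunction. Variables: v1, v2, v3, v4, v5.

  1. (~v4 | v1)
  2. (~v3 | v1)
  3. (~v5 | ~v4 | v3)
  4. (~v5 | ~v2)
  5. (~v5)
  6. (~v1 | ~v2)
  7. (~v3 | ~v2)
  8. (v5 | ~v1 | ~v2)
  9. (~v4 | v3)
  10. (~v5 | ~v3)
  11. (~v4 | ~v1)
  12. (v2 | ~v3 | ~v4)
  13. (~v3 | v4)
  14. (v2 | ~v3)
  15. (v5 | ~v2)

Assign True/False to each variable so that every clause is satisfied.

v1=T  v2=F  v3=F  v4=F  v5=F

Check each clause:
  1. (~v4 | v1) — v1 is true.
  2. (v1 | ~v3) — v1 is true.
  3. (~v4 | v3 | ~v5) — ~v4 is true.
  4. (~v2 | ~v5) — ~v5 is true.
  5. (~v5) — ~v5 is true.
  6. (~v1 | ~v2) — ~v2 is true.
  7. (~v2 | ~v3) — ~v3 is true.
  8. (~v1 | ~v2 | v5) — ~v2 is true.
  9. (v3 | ~v4) — ~v4 is true.
  10. (~v3 | ~v5) — ~v5 is true.
  11. (~v4 | ~v1) — ~v4 is true.
  12. (~v3 | ~v4 | v2) — ~v4 is true.
  13. (~v3 | v4) — ~v3 is true.
  14. (~v3 | v2) — ~v3 is true.
  15. (~v2 | v5) — ~v2 is true.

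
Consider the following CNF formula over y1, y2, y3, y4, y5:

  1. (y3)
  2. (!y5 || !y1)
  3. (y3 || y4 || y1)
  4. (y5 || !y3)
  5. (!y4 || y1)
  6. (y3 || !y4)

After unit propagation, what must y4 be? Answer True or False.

(y3) is a unit clause: y3 = True.
(!y3 || y5): since y3 = True, the clause reduces to (y5). y5 = True.
(!y5 || !y1) with y5 = True leaves only !y1, so y1 = False.
(!y4 || y1): since y1 = False, the clause reduces to (!y4). y4 = False.

False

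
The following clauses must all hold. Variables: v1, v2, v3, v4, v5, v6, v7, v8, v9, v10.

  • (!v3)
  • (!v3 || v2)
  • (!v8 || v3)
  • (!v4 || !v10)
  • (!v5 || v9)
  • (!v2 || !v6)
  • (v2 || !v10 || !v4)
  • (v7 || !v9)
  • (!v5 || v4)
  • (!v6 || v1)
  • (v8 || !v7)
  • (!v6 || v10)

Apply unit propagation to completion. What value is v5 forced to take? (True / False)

False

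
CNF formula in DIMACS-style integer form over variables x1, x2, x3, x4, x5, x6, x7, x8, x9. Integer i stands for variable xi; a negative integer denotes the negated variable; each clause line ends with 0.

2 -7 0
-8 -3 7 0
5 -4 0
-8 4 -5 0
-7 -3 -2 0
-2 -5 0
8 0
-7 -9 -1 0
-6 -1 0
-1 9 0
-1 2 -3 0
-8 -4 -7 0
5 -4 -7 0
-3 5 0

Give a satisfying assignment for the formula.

x1=F  x2=F  x3=F  x4=T  x5=T  x6=F  x7=F  x8=T  x9=F

(x8) is a unit clause, so x8 = True.
x1 occurs only negated in the remaining clauses — set x1 = False.
Pure literal: x3 appears only negated; assign x3 = False.
Try x2 = False.
  then x7 is forced to False.
Branch on x4: take x4 = True.
  then x5 is forced to True.
x6, x9 are now unconstrained; take x6 = False, x9 = False.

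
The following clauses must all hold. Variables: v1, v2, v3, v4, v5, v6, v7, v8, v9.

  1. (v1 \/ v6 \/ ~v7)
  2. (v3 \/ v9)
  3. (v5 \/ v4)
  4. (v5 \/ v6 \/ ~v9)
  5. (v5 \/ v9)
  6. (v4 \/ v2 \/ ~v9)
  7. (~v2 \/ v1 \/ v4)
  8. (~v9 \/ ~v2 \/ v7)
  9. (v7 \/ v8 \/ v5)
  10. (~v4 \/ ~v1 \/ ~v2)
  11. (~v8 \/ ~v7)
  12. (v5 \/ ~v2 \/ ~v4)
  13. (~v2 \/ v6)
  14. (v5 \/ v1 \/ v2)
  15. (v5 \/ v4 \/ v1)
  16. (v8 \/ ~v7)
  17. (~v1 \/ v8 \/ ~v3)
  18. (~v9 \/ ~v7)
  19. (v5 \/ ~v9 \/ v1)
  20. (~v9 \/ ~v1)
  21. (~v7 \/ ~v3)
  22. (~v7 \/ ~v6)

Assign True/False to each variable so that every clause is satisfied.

v1=0, v2=0, v3=1, v4=1, v5=1, v6=0, v7=0, v8=1, v9=1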